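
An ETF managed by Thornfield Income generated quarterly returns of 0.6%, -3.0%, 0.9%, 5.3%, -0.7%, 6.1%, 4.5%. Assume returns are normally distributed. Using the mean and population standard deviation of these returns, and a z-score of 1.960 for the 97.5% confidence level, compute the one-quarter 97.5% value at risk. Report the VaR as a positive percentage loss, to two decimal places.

Mean return r̄ = 13.70 / 7 = 1.9571%
Σ(r − r̄)² = 69.3971; population σ = √(69.3971/7) = 3.1486%
VaR = −(r̄ − z·σ) = −(1.9571 − 1.960 × 3.1486) = −(-4.2142) = 4.2142%

4.21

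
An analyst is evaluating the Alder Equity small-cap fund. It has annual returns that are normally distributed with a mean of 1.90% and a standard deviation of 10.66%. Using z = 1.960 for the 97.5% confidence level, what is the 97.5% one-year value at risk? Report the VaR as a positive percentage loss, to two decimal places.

VaR (as % loss) = −(μ − z·σ) = −(1.90% − 1.960 × 10.66%) = −(-18.9936%) = 18.9936%

18.99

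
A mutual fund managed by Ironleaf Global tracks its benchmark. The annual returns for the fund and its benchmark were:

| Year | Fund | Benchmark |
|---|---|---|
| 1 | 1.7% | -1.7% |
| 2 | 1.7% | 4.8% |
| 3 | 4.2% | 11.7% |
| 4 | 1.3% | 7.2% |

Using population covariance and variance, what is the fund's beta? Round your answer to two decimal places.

r̄p = 2.2250%,  r̄m = 5.5000%
Cov = Σ(rp − r̄p)(rm − r̄m) / 4 = 3.7050
Var(rm) = Σ(rm − r̄m)² / 4 = 23.4150
β = Cov / Var = 3.7050 / 23.4150 = 0.1582

0.16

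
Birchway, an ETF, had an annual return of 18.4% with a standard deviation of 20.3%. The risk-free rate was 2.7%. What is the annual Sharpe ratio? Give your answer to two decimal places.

Sharpe = (Rp − Rf) / σp = (18.4% − 2.7%) / 20.3% = 15.70% / 20.3% = 0.7734

0.77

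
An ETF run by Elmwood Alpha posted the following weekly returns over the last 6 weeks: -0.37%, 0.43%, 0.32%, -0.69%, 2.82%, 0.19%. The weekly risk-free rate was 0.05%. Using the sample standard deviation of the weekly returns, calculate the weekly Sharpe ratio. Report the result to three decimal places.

Mean return r̄ = 2.700 / 6 = 0.4500%
Σ(r − r̄)² = (-0.37 − 0.4500)² + (0.43 − 0.4500)² + … = 7.6738
σ = √[7.6738 / 5] = 1.2389%
Sharpe = (r̄ − rf) / σ = (0.4500 − 0.05) / 1.2389 = 0.4000 / 1.2389 = 0.3229

0.323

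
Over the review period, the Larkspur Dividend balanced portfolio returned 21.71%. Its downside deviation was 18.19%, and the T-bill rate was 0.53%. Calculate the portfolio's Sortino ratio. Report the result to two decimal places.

Sortino = (Rp − Rf) / σd = (21.71% − 0.53%) / 18.19% = 21.18% / 18.19% = 1.1644

1.16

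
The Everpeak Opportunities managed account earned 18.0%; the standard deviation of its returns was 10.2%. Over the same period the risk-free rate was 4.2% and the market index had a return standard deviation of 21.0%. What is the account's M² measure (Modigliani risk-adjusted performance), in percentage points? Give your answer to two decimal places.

Sharpe = (Rp − Rf) / σp = (18.0% − 4.2%) / 10.2% = 1.3529
M² = Rf + Sharpe × σm = 4.2% + 1.3529 × 21.0% = 32.6109%

32.61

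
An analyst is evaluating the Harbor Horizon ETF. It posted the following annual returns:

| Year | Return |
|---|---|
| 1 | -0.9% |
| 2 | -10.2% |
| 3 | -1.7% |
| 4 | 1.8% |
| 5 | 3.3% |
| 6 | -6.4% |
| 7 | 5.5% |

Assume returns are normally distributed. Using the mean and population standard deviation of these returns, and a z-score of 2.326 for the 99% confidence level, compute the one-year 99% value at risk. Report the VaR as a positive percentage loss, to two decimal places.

μ = (-0.9 − 10.2 − 1.7 + 1.8 + 3.3 − 6.4 + 5.5) / 7 = -1.2286%
Population σ = √[Σ(r − μ)² / 7] = √[182.5143 / 7] = √26.0735 = 5.1062%
VaR = −(μ − z·σ) = −(-1.2286 − 2.326 × 5.1062) = −(-13.1056) = 13.1056%

13.11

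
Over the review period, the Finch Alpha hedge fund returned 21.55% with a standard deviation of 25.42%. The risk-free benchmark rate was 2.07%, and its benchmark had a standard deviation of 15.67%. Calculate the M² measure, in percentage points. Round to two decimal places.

Sharpe = (Rp − Rf) / σp = (21.55% − 2.07%) / 25.42% = 0.7663
M² = Rf + Sharpe × σm = 2.07% + 0.7663 × 15.67% = 14.0779%

14.08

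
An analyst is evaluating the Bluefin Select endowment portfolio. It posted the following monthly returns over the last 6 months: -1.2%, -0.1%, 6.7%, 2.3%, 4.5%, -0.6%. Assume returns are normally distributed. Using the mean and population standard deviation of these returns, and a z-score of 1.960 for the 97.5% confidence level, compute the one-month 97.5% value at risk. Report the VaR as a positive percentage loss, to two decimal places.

r̄ = (-1.2 − 0.1 + 6.7 + 2.3 + 4.5 − 0.6) / 6 = 11.60 / 6 = 1.9333%
Σ(r − r̄)² = (-1.2 − 1.9333)² + (-0.1 − 1.9333)² + … = 49.8133
σ = √[49.8133 / 6] = 2.8814%
VaR = −(r̄ − z·σ) = −(1.9333 − 1.960 × 2.8814) = −(-3.7142) = 3.7142%

3.71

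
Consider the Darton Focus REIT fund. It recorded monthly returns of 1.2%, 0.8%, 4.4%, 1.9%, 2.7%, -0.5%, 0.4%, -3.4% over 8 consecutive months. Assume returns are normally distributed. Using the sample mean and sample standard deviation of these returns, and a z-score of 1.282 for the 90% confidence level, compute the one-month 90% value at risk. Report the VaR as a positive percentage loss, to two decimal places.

r̄ = (1.2 + 0.8 + 4.4 + 1.9 + 2.7 − 0.5 + 0.4 − 3.4) / 8 = 7.50 / 8 = 0.9375%
Sample std dev = √[37.2788 / 7] = 2.3077%
VaR = −(r̄ − z·σ) = −(0.9375 − 1.282 × 2.3077) = −(-2.0210) = 2.0210%

2.02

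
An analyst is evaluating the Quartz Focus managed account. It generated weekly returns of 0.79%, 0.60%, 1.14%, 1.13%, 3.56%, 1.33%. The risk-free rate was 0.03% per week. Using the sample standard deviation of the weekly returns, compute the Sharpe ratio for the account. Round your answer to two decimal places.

r̄ = (0.79 + 0.6 + 1.14 + 1.13 + 3.56 + 1.33) / 6 = 8.550 / 6 = 1.4250%
Σ(r − r̄)² = 5.8194; sample σ = √(5.8194/5) = 1.0788%
Sharpe = (r̄ − rf) / σ = (1.4250 − 0.03) / 1.0788 = 1.3950 / 1.0788 = 1.2931

1.29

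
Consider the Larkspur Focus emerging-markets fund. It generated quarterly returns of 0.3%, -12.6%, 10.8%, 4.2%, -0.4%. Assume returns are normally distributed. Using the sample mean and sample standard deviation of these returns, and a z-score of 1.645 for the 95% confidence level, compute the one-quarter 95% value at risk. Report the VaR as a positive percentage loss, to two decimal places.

Mean return r̄ = 2.30 / 5 = 0.4600%
Sample σ = √[Σ(r − r̄)² / 4] = √[292.2320 / 4] = √73.0580 = 8.5474%
VaR = −(r̄ − z·σ) = −(0.4600 − 1.645 × 8.5474) = −(-13.6005) = 13.6005%

13.60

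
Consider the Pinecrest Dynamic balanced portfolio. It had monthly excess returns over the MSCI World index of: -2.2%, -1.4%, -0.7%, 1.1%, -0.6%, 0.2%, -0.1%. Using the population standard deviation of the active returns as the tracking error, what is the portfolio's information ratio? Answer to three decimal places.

r̄ = (-2.2 − 1.4 − 0.7 + 1.1 − 0.6 + 0.2 − 0.1) / 7 = -3.70 / 7 = -0.5286%
Population std dev = √[6.9543 / 7] = 0.9967%
IR = r̄ / tracking error = -0.5286 / 0.9967 = -0.5304

-0.530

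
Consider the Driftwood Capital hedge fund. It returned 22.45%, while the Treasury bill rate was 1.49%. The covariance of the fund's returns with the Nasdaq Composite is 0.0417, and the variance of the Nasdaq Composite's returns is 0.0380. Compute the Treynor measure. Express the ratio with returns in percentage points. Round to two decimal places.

19.10

β = Cov / Var = 0.0417 / 0.0380 = 1.0974
Treynor = (Rp − Rf) / β = (22.45% − 1.49%) / 1.0974 = 20.96 / 1.0974 = 19.0997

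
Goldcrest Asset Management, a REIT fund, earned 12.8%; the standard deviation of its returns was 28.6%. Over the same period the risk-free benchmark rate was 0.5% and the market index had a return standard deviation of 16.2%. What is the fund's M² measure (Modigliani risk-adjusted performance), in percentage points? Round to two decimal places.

Sharpe = (Rp − Rf) / σp = (12.8% − 0.5%) / 28.6% = 0.4301
M² = Rf + Sharpe × σm = 0.5% + 0.4301 × 16.2% = 7.4676%

7.47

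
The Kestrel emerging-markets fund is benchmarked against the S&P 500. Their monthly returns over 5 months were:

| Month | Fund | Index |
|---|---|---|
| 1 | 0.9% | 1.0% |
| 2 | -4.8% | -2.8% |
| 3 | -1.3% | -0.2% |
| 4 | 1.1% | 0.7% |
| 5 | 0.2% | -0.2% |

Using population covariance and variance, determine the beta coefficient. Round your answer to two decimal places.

1.58

r̄p = -0.7800%,  r̄m = -0.3000%
Cov = Σ(rp − r̄p)(rm − r̄m) / 5 = 2.8320
Var(rm) = Σ(rm − r̄m)² / 5 = 1.7920
β = Cov / Var = 2.8320 / 1.7920 = 1.5804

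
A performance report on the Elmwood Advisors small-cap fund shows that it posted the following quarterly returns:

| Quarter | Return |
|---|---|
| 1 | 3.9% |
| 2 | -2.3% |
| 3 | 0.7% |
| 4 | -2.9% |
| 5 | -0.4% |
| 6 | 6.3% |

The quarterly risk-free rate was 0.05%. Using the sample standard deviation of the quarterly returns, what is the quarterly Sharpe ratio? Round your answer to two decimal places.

μ = (3.9 − 2.3 + 0.7 − 2.9 − 0.4 + 6.3) / 6 = 5.30 / 6 = 0.8833%
Σ(r − μ)² = (3.9 − 0.8833)² + (-2.3 − 0.8833)² + … = 64.5683
σ = √[64.5683 / 5] = 3.5936%
Sharpe = (μ − rf) / σ = (0.8833 − 0.05) / 3.5936 = 0.8333 / 3.5936 = 0.2319

0.23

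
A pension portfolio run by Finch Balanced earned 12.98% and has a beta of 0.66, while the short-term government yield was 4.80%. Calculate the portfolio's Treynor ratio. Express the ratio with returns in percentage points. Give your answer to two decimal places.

Treynor = (Rp − Rf) / β = (12.98% − 4.80%) / 0.66 = 8.18 / 0.66 = 12.3939

12.39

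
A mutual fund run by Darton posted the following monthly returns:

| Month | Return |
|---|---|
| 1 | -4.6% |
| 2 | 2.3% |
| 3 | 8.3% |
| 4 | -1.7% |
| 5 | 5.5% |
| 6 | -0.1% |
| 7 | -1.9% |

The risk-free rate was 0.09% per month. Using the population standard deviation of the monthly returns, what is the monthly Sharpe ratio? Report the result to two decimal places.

Mean return μ = 7.80 / 7 = 1.1143%
Σ(r − μ)² = (-4.6 − 1.1143)² + (2.3 − 1.1143)² + (8.3 − 1.1143)² + … = 123.4086
population σ = √(123.4086 / 7) = √17.6298 = 4.1988%
Sharpe = (μ − rf) / σ = (1.1143 − 0.09) / 4.1988 = 1.0243 / 4.1988 = 0.2440

0.24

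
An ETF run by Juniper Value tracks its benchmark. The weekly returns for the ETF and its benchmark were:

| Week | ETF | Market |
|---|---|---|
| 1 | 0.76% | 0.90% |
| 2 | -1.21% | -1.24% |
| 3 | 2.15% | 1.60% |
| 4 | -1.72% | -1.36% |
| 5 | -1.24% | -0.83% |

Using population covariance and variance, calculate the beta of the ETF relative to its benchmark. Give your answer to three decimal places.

r̄p = -0.2520%,  r̄m = -0.1860%
Cov = Σ(rp − r̄p)(rm − r̄m) / 5 = 1.7517
Var(rm) = Σ(rm − r̄m)² / 5 = 1.4546
β = Cov / Var = 1.7517 / 1.4546 = 1.2042

1.204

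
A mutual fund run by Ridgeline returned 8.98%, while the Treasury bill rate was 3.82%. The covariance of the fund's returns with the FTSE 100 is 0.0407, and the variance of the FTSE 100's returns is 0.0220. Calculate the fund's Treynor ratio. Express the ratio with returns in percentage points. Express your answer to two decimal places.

β = Cov / Var = 0.0407 / 0.0220 = 1.8500
Treynor = (Rp − Rf) / β = (8.98% − 3.82%) / 1.8500 = 5.16 / 1.8500 = 2.7892

2.79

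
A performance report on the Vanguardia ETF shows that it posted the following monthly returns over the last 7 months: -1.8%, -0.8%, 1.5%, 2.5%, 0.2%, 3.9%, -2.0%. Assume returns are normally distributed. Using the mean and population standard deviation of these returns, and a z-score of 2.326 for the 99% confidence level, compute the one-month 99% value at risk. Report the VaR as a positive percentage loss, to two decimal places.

μ = (-1.8 − 0.8 + 1.5 + 2.5 + 0.2 + 3.9 − 2) / 7 = 0.5000%
Σ(r − μ)² = 29.8800; population σ = √(29.8800/7) = 2.0661%
VaR = −(μ − z·σ) = −(0.5000 − 2.326 × 2.0661) = −(-4.3057) = 4.3057%

4.31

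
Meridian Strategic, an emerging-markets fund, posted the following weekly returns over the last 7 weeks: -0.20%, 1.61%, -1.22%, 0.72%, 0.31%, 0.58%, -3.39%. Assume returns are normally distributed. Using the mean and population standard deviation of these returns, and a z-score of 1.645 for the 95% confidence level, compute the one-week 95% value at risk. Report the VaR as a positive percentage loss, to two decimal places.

2.73

Mean return μ = -1.590 / 7 = -0.2271%
Population std dev = √[16.2023 / 7] = 1.5214%
VaR = −(μ − z·σ) = −(-0.2271 − 1.645 × 1.5214) = −(-2.7298) = 2.7298%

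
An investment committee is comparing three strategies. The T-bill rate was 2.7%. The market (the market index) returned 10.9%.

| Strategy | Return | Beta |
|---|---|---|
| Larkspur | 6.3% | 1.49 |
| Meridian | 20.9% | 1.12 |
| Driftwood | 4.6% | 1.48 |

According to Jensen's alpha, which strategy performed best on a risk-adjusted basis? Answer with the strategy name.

Larkspur: α = 6.3% − [2.7% + 1.49 × (10.9% − 2.7%)] = -8.618
Meridian: α = 20.9% − [2.7% + 1.12 × (10.9% − 2.7%)] = 9.016
Driftwood: α = 4.6% − [2.7% + 1.48 × (10.9% − 2.7%)] = -10.236
Highest: Meridian (9.016).

Meridian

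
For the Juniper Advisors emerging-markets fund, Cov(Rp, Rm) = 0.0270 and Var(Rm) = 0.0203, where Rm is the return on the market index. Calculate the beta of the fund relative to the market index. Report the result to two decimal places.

1.33

β = Cov(Rp, Rm) / Var(Rm) = 0.0270 / 0.0203 = 1.3300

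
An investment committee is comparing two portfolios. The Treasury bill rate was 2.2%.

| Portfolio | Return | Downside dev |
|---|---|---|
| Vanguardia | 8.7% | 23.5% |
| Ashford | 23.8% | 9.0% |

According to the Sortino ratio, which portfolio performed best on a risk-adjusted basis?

Vanguardia: Sortino ratio = (8.7% − 2.2%) / 23.5% = 0.277
Ashford: Sortino ratio = (23.8% − 2.2%) / 9.0% = 2.400
Highest: Ashford (2.400).

Ashford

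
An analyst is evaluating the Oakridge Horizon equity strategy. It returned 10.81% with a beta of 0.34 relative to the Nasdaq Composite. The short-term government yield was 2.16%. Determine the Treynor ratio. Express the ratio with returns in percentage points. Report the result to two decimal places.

Treynor = (Rp − Rf) / β = (10.81% − 2.16%) / 0.34 = 8.65 / 0.34 = 25.4412

25.44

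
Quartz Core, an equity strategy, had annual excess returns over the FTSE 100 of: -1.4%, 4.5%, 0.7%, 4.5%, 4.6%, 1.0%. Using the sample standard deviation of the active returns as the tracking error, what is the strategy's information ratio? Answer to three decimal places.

r̄ = (-1.4 + 4.5 + 0.7 + 4.5 + 4.6 + 1) / 6 = 2.3167%
Σ(r − r̄)² = (-1.4 − 2.3167)² + (4.5 − 2.3167)² + (0.7 − 2.3167)² + … = 32.9083
σ = √[32.9083 / 5] = 2.5655%
IR = r̄ / tracking error = 2.3167 / 2.5655 = 0.9030

0.903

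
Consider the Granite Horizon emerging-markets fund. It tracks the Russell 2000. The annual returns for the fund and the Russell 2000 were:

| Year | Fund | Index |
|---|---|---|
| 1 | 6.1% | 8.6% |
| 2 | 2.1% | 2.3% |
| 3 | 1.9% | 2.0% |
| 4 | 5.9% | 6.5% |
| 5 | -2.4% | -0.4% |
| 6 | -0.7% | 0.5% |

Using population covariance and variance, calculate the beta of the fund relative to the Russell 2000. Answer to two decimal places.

0.93

r̄p = 2.1500%,  r̄m = 3.2500%
Cov = Σ(rp − r̄p)(rm − r̄m) / 6 = 9.6875
Var(rm) = Σ(rm − r̄m)² / 6 = 10.4225
β = Cov / Var = 9.6875 / 10.4225 = 0.9295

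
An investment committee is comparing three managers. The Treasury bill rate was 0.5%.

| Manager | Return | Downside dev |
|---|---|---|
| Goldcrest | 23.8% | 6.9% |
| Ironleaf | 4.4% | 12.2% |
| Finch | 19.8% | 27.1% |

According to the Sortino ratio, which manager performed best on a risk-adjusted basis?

Goldcrest: Sortino ratio = (23.8% − 0.5%) / 6.9% = 3.377
Ironleaf: Sortino ratio = (4.4% − 0.5%) / 12.2% = 0.320
Finch: Sortino ratio = (19.8% − 0.5%) / 27.1% = 0.712
Highest: Goldcrest (3.377).

Goldcrest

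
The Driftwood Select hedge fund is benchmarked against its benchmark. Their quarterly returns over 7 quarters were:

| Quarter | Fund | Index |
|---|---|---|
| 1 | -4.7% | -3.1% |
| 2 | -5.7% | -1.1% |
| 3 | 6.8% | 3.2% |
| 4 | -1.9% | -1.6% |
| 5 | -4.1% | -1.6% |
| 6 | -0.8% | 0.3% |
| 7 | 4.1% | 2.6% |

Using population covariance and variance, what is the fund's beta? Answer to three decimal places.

1.874

r̄p = -0.9000%,  r̄m = -0.1857%
Cov = Σ(rp − r̄p)(rm − r̄m) / 7 = 8.7786
Var(rm) = Σ(rm − r̄m)² / 7 = 4.6841
β = Cov / Var = 8.7786 / 4.6841 = 1.8741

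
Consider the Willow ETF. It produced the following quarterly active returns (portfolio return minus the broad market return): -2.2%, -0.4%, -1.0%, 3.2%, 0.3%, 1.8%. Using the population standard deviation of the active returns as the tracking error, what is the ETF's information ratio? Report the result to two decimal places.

μ = (-2.2 − 0.4 − 1 + 3.2 + 0.3 + 1.8) / 6 = 1.70 / 6 = 0.2833%
Population σ = √[Σ(r − μ)² / 6] = √[19.0883 / 6] = √3.1814 = 1.7836%
IR = μ / tracking error = 0.2833 / 1.7836 = 0.1588

0.16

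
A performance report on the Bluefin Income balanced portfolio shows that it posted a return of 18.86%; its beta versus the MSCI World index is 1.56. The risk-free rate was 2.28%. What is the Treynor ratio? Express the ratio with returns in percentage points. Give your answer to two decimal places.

Treynor = (Rp − Rf) / β = (18.86% − 2.28%) / 1.56 = 16.58 / 1.56 = 10.6282

10.63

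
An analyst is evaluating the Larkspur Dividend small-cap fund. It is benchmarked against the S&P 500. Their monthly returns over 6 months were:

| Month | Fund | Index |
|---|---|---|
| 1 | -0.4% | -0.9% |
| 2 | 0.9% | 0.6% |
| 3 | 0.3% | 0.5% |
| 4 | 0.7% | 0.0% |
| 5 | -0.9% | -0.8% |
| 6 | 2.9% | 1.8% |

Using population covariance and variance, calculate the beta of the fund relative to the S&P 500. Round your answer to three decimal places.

1.243

r̄p = 0.5833%,  r̄m = 0.2000%
Cov = Σ(rp − r̄p)(rm − r̄m) / 6 = 1.0483
Var(rm) = Σ(rm − r̄m)² / 6 = 0.8433
β = Cov / Var = 1.0483 / 0.8433 = 1.2431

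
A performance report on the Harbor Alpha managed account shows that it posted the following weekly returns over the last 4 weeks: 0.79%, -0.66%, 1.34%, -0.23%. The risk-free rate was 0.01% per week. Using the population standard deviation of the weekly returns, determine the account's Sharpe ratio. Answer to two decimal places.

0.38

Mean return r̄ = 1.240 / 4 = 0.3100%
Population σ = √[Σ(r − r̄)² / 4] = √[2.5238 / 4] = √0.6310 = 0.7944%
Sharpe = (r̄ − rf) / σ = (0.3100 − 0.01) / 0.7944 = 0.3000 / 0.7944 = 0.3776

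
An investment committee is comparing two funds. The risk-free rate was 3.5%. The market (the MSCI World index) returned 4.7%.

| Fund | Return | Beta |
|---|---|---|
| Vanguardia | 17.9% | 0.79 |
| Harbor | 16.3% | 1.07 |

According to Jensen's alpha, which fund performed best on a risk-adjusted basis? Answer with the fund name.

Vanguardia: α = 17.9% − [3.5% + 0.79 × (4.7% − 3.5%)] = 13.452
Harbor: α = 16.3% − [3.5% + 1.07 × (4.7% − 3.5%)] = 11.516
Highest: Vanguardia (13.452).

Vanguardia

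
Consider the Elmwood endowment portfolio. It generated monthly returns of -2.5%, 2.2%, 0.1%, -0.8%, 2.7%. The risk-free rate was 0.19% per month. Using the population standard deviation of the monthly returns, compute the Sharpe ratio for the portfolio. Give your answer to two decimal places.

0.08

Mean return r̄ = 1.70 / 5 = 0.3400%
Σ(r − r̄)² = (-2.5 − 0.3400)² + (2.2 − 0.3400)² + (0.1 − 0.3400)² + … = 18.4520
σ = √[18.4520 / 5] = 1.9210%
Sharpe = (r̄ − rf) / σ = (0.3400 − 0.19) / 1.9210 = 0.1500 / 1.9210 = 0.0781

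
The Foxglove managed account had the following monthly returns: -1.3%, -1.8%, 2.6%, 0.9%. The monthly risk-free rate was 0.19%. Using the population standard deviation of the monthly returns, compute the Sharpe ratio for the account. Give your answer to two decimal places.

r̄ = (-1.3 − 1.8 + 2.6 + 0.9) / 4 = 0.1000%
Population σ = √[Σ(r − r̄)² / 4] = √[12.4600 / 4] = √3.1150 = 1.7649%
Sharpe = (r̄ − rf) / σ = (0.1000 − 0.19) / 1.7649 = -0.0900 / 1.7649 = -0.0510

-0.05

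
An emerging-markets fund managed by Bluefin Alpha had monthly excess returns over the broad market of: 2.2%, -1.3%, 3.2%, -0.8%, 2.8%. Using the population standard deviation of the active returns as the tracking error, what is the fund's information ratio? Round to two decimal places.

μ = (2.2 − 1.3 + 3.2 − 0.8 + 2.8) / 5 = 6.10 / 5 = 1.2200%
Population std dev = √[17.8080 / 5] = 1.8872%
IR = μ / tracking error = 1.2200 / 1.8872 = 0.6465

0.65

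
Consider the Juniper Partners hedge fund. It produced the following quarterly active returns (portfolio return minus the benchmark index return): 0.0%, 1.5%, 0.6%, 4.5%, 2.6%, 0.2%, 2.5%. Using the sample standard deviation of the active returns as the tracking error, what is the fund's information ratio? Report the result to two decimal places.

r̄ = (0 + 1.5 + 0.6 + 4.5 + 2.6 + 0.2 + 2.5) / 7 = 11.90 / 7 = 1.7000%
Sample σ = √[Σ(r − r̄)² / 6] = √[15.6800 / 6] = √2.6133 = 1.6166%
IR = r̄ / tracking error = 1.7000 / 1.6166 = 1.0516

1.05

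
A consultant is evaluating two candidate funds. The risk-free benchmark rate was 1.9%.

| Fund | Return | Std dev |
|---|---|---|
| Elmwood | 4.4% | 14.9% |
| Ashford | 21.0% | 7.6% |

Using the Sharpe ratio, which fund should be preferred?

Ashford

Elmwood: Sharpe ratio = (4.4% − 1.9%) / 14.9% = 0.168
Ashford: Sharpe ratio = (21.0% − 1.9%) / 7.6% = 2.513
Highest: Ashford (2.513).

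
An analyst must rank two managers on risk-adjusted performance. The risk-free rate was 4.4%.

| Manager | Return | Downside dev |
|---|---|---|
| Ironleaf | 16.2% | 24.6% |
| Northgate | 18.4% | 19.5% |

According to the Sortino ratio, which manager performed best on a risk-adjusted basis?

Ironleaf: Sortino ratio = (16.2% − 4.4%) / 24.6% = 0.480
Northgate: Sortino ratio = (18.4% − 4.4%) / 19.5% = 0.718
Highest: Northgate (0.718).

Northgate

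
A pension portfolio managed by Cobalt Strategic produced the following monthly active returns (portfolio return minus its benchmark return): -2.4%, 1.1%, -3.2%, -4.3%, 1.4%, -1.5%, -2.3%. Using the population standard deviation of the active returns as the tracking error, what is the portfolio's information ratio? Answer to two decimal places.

r̄ = (-2.4 + 1.1 − 3.2 − 4.3 + 1.4 − 1.5 − 2.3) / 7 = -11.20 / 7 = -1.6000%
Population σ = √[Σ(r − r̄)² / 7] = √[27.2800 / 7] = √3.8971 = 1.9741%
IR = r̄ / tracking error = -1.6000 / 1.9741 = -0.8105

-0.81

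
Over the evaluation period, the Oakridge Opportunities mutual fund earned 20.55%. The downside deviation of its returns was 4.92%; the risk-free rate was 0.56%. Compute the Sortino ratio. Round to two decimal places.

Sortino = (Rp − Rf) / σd = (20.55% − 0.56%) / 4.92% = 19.99% / 4.92% = 4.0630

4.06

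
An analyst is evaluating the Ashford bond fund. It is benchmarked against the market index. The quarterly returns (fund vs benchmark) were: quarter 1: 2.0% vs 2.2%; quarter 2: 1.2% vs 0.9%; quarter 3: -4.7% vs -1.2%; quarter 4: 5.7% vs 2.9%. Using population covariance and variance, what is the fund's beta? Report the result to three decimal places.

r̄p = 1.0500%,  r̄m = 1.2000%
Cov = Σ(rp − r̄p)(rm − r̄m) / 4 = 5.6525
Var(rm) = Σ(rm − r̄m)² / 4 = 2.4350
β = Cov / Var = 5.6525 / 2.4350 = 2.3214

2.321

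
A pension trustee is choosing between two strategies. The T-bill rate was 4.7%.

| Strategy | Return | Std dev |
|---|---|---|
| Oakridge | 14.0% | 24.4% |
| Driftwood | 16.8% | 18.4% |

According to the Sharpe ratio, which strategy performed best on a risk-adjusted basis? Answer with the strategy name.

Oakridge: Sharpe ratio = (14.0% − 4.7%) / 24.4% = 0.381
Driftwood: Sharpe ratio = (16.8% − 4.7%) / 18.4% = 0.658
Highest: Driftwood (0.658).

Driftwood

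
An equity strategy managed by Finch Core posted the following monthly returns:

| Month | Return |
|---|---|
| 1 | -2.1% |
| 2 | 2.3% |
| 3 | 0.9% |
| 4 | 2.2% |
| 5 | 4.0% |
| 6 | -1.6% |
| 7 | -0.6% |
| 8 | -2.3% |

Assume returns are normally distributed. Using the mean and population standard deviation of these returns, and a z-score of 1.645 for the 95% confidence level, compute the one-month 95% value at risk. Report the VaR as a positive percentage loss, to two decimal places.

Mean return r̄ = 2.80 / 8 = 0.3500%
Σ(r − r̄)² = (-2.1 − 0.3500)² + (2.3 − 0.3500)² + (0.9 − 0.3500)² + … = 38.5800
σ = √[38.5800 / 8] = 2.1960%
VaR = −(r̄ − z·σ) = −(0.3500 − 1.645 × 2.1960) = −(-3.2624) = 3.2624%

3.26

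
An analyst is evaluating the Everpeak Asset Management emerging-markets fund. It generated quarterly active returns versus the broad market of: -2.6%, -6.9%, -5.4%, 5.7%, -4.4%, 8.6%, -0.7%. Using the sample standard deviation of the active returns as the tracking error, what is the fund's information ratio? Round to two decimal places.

-0.14

r̄ = (-2.6 − 6.9 − 5.4 + 5.7 − 4.4 + 8.6 − 0.7) / 7 = -0.8143%
Σ(r − r̄)² = 205.1886; sample σ = √(205.1886/6) = 5.8479%
IR = r̄ / tracking error = -0.8143 / 5.8479 = -0.1392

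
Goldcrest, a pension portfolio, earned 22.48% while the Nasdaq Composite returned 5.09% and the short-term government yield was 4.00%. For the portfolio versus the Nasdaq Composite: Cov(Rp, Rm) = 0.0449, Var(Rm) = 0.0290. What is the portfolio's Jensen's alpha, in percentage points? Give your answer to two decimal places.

β = Cov / Var = 0.0449 / 0.0290 = 1.5483
E[R] = Rf + β(Rm − Rf) = 4.00% + 1.5483 × (5.09% − 4.00%) = 5.6876%
α = Rp − E[R] = 22.48% − 5.6876% = 16.7924

16.79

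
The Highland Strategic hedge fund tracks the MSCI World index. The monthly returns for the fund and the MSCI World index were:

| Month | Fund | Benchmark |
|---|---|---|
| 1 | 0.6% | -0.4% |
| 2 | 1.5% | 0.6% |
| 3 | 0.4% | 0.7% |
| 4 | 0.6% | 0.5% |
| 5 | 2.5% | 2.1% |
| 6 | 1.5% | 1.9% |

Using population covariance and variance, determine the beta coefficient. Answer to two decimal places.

r̄p = 1.1833%,  r̄m = 0.9000%
Cov = Σ(rp − r̄p)(rm − r̄m) / 6 = 0.4917
Var(rm) = Σ(rm − r̄m)² / 6 = 0.7367
β = Cov / Var = 0.4917 / 0.7367 = 0.6674

0.67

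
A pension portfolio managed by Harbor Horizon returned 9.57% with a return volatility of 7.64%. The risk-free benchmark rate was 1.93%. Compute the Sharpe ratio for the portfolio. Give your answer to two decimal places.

Sharpe = (Rp − Rf) / σp = (9.57% − 1.93%) / 7.64% = 7.64% / 7.64% = 1.0000

1.00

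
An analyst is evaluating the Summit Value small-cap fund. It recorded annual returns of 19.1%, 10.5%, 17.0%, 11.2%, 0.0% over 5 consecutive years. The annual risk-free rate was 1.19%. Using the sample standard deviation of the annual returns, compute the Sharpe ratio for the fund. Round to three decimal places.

1.394

r̄ = (19.1 + 10.5 + 17 + 11.2 + 0) / 5 = 57.80 / 5 = 11.5600%
Σ(r − r̄)² = 221.3320; sample σ = √(221.3320/4) = 7.4386%
Sharpe = (r̄ − rf) / σ = (11.5600 − 1.19) / 7.4386 = 10.3700 / 7.4386 = 1.3941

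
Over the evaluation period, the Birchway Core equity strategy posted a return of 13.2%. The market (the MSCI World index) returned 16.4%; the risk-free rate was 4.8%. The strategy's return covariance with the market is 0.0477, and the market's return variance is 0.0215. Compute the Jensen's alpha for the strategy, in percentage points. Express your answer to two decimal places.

β = Cov / Var = 0.0477 / 0.0215 = 2.2186
E[R] = Rf + β(Rm − Rf) = 4.8% + 2.2186 × (16.4% − 4.8%) = 30.5358%
α = Rp − E[R] = 13.2% − 30.5358% = -17.3358

-17.34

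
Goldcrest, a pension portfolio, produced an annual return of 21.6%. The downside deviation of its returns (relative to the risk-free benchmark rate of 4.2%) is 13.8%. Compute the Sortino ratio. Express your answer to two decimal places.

1.26

Sortino = (Rp − Rf) / σd = (21.6% − 4.2%) / 13.8% = 17.40% / 13.8% = 1.2609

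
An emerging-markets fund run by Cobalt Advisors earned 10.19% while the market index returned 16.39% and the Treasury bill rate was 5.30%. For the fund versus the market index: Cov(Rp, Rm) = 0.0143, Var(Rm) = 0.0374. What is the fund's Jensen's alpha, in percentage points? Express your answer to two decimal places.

β = Cov / Var = 0.0143 / 0.0374 = 0.3824
E[R] = Rf + β(Rm − Rf) = 5.30% + 0.3824 × (16.39% − 5.30%) = 9.5408%
α = Rp − E[R] = 10.19% − 9.5408% = 0.6492

0.65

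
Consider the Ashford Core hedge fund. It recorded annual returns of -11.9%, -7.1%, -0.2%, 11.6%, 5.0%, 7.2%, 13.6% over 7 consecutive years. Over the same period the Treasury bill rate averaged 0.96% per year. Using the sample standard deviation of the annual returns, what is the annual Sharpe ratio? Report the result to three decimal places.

Mean return r̄ = 18.20 / 7 = 2.6000%
Sample std dev = √[541.1000 / 6] = 9.4965%
Sharpe = (r̄ − rf) / σ = (2.6000 − 0.96) / 9.4965 = 1.6400 / 9.4965 = 0.1727

0.173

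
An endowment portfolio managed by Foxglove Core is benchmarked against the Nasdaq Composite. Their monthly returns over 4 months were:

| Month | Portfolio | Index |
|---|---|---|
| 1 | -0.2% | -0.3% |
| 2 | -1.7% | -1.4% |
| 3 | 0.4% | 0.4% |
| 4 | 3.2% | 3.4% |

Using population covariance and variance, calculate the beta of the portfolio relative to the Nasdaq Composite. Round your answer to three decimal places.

0.994

r̄p = 0.4250%,  r̄m = 0.5250%
Cov = Σ(rp − r̄p)(rm − r̄m) / 4 = 3.1469
Var(rm) = Σ(rm − r̄m)² / 4 = 3.1669
β = Cov / Var = 3.1469 / 3.1669 = 0.9937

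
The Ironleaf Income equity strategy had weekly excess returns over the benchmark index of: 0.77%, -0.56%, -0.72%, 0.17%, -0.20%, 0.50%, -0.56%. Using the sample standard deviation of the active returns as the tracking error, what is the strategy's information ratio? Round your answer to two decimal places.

-0.15

Mean return r̄ = -0.600 / 7 = -0.0857%
Σ(r − r̄)² = 2.0060; sample σ = √(2.0060/6) = 0.5782%
IR = r̄ / tracking error = -0.0857 / 0.5782 = -0.1482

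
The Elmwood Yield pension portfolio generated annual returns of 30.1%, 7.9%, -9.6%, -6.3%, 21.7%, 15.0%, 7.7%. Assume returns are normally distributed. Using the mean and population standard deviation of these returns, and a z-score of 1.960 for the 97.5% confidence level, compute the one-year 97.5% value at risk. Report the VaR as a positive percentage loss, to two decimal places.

r̄ = (30.1 + 7.9 − 9.6 − 6.3 + 21.7 + 15 + 7.7) / 7 = 9.5000%
Population std dev = √[1223.7000 / 7] = 13.2217%
VaR = −(r̄ − z·σ) = −(9.5000 − 1.960 × 13.2217) = −(-16.4145) = 16.4145%

16.41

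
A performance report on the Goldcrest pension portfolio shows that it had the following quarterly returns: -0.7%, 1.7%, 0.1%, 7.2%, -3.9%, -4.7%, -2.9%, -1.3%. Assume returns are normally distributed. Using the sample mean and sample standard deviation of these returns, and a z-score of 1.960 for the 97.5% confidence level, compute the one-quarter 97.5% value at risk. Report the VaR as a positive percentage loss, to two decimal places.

7.97

r̄ = (-0.7 + 1.7 + 0.1 + 7.2 − 3.9 − 4.7 − 2.9 − 1.3) / 8 = -4.50 / 8 = -0.5625%
Σ(r − r̄)² = (-0.7 − (-0.5625))² + (1.7 − (-0.5625))² + … = 100.0988
σ = √[100.0988 / 7] = 3.7815%
VaR = −(r̄ − z·σ) = −(-0.5625 − 1.960 × 3.7815) = −(-7.9742) = 7.9742%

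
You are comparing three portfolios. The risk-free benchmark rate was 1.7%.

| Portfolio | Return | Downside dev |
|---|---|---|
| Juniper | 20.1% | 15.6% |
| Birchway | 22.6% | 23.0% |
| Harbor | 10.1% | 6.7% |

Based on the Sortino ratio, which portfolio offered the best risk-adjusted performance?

Harbor

Juniper: Sortino ratio = (20.1% − 1.7%) / 15.6% = 1.179
Birchway: Sortino ratio = (22.6% − 1.7%) / 23.0% = 0.909
Harbor: Sortino ratio = (10.1% − 1.7%) / 6.7% = 1.254
Highest: Harbor (1.254).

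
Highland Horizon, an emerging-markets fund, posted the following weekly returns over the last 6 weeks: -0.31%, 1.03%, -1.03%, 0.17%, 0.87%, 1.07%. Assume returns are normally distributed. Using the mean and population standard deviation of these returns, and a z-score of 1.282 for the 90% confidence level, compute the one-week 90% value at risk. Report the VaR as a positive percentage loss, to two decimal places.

0.69

Mean return μ = 1.800 / 6 = 0.3000%
Population std dev = √[3.6086 / 6] = 0.7755%
VaR = −(μ − z·σ) = −(0.3000 − 1.282 × 0.7755) = −(-0.6942) = 0.6942%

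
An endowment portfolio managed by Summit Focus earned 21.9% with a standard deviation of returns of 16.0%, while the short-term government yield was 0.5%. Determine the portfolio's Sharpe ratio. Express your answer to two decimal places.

1.34

Sharpe = (Rp − Rf) / σp = (21.9% − 0.5%) / 16.0% = 21.40% / 16.0% = 1.3375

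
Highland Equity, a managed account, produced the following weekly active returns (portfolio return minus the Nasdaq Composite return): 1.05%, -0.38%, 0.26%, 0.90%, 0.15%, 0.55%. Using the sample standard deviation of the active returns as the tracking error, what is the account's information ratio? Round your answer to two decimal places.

0.80

μ = (1.05 − 0.38 + 0.26 + 0.9 + 0.15 + 0.55) / 6 = 2.530 / 6 = 0.4217%
Σ(r − μ)² = 1.3827; sample σ = √(1.3827/5) = 0.5259%
IR = μ / tracking error = 0.4217 / 0.5259 = 0.8019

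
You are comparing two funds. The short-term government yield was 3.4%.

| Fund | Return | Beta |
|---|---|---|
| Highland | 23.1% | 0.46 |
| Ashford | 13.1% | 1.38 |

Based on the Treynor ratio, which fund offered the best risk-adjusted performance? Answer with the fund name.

Highland

Highland: Treynor = (23.1% − 3.4%) / 0.46 = 42.826
Ashford: Treynor = (13.1% − 3.4%) / 1.38 = 7.029
Highest: Highland (42.826).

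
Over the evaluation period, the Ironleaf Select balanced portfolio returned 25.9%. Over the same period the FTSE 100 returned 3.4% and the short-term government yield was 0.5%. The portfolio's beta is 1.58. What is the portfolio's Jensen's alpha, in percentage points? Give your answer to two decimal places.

20.82

CAPM expected return = Rf + β(Rm − Rf) = 0.5% + 1.58 × (3.4% − 0.5%) = 0.5 + 1.58 × 2.90 = 5.0820%
Jensen's α = Rp − E[R] = 25.9% − 5.0820% = 20.8180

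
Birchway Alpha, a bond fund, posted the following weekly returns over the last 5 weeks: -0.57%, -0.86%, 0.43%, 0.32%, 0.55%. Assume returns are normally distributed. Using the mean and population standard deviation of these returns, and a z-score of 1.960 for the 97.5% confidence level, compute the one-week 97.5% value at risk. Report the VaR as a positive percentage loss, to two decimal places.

1.15

Mean return r̄ = -0.130 / 5 = -0.0260%
Population std dev = √[1.6509 / 5] = 0.5746%
VaR = −(r̄ − z·σ) = −(-0.0260 − 1.960 × 0.5746) = −(-1.1522) = 1.1522%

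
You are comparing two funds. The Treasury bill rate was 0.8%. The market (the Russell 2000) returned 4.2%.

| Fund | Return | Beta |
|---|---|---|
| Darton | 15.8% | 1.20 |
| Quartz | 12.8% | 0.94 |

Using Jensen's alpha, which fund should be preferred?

Darton

Darton: α = 15.8% − [0.8% + 1.20 × (4.2% − 0.8%)] = 10.920
Quartz: α = 12.8% − [0.8% + 0.94 × (4.2% − 0.8%)] = 8.804
Highest: Darton (10.920).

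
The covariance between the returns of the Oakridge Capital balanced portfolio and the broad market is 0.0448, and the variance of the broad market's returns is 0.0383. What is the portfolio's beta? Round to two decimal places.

β = Cov(Rp, Rm) / Var(Rm) = 0.0448 / 0.0383 = 1.1697

1.17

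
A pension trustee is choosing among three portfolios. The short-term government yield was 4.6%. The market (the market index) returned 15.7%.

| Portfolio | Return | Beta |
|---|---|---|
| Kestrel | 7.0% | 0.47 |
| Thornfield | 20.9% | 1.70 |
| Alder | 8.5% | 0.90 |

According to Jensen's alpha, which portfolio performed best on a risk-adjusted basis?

Kestrel: α = 7.0% − [4.6% + 0.47 × (15.7% − 4.6%)] = -2.817
Thornfield: α = 20.9% − [4.6% + 1.70 × (15.7% − 4.6%)] = -2.570
Alder: α = 8.5% − [4.6% + 0.90 × (15.7% − 4.6%)] = -6.090
Highest: Thornfield (-2.570).

Thornfield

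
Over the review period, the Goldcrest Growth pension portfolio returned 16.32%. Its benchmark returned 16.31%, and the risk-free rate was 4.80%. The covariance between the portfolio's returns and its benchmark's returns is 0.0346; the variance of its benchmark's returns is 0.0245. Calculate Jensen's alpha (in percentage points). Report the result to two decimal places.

β = Cov / Var = 0.0346 / 0.0245 = 1.4122
E[R] = Rf + β(Rm − Rf) = 4.80% + 1.4122 × (16.31% − 4.80%) = 21.0544%
α = Rp − E[R] = 16.32% − 21.0544% = -4.7344

-4.73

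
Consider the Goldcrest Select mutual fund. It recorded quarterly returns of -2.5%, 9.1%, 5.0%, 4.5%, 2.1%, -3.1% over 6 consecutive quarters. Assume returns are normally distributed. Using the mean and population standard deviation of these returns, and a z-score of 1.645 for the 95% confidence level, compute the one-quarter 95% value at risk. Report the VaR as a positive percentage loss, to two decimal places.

Mean return r̄ = 15.10 / 6 = 2.5167%
Population σ = √[Σ(r − r̄)² / 6] = √[110.3283 / 6] = √18.3881 = 4.2881%
VaR = −(r̄ − z·σ) = −(2.5167 − 1.645 × 4.2881) = −(-4.5372) = 4.5372%

4.54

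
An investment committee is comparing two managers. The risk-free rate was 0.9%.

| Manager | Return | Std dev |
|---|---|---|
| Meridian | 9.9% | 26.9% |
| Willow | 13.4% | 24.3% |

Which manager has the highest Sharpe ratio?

Willow

Meridian: Sharpe ratio = (9.9% − 0.9%) / 26.9% = 0.335
Willow: Sharpe ratio = (13.4% − 0.9%) / 24.3% = 0.514
Highest: Willow (0.514).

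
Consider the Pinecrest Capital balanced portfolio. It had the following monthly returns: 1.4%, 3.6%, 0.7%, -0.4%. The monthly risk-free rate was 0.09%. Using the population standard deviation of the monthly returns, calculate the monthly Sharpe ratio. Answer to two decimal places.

Mean return r̄ = 5.30 / 4 = 1.3250%
Σ(r − r̄)² = 8.5475; population σ = √(8.5475/4) = 1.4618%
Sharpe = (r̄ − rf) / σ = (1.3250 − 0.09) / 1.4618 = 1.2350 / 1.4618 = 0.8448

0.84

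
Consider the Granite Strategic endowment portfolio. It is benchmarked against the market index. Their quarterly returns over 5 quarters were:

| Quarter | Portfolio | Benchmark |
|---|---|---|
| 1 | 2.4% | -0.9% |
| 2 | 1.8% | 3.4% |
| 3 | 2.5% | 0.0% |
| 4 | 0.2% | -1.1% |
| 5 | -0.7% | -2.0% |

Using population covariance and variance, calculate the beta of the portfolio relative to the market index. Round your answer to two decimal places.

0.34

r̄p = 1.2400%,  r̄m = -0.1200%
Cov = Σ(rp − r̄p)(rm − r̄m) / 5 = 1.1768
Var(rm) = Σ(rm − r̄m)² / 5 = 3.5016
β = Cov / Var = 1.1768 / 3.5016 = 0.3361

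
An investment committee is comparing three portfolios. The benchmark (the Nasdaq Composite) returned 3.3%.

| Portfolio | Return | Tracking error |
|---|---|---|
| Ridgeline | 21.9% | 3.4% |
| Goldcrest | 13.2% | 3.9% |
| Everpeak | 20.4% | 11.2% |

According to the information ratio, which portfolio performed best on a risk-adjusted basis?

Ridgeline

Ridgeline: IR = (21.9% − 3.3%) / 3.4% = 5.471
Goldcrest: IR = (13.2% − 3.3%) / 3.9% = 2.538
Everpeak: IR = (20.4% − 3.3%) / 11.2% = 1.527
Highest: Ridgeline (5.471).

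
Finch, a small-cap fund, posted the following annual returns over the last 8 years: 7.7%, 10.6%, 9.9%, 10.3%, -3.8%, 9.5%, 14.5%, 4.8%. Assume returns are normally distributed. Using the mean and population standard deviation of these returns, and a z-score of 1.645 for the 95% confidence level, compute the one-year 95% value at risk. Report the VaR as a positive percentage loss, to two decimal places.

0.48

Mean return μ = 63.50 / 8 = 7.9375%
Population σ = √[Σ(r − μ)² / 8] = √[209.6988 / 8] = √26.2124 = 5.1198%
VaR = −(μ − z·σ) = −(7.9375 − 1.645 × 5.1198) = −(-0.4846) = 0.4846%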